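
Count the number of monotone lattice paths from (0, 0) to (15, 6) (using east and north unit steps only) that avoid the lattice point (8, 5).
Number of paths = 43968

Total paths from (0, 0) to (15, 6): C(21, 15) = 54264. Paths through (8, 5): (paths (0, 0) → (8, 5)) × (paths (8, 5) → (15, 6)) = C(13, 8) · C(8, 7) = 1287 · 8 = 10296. Avoidance count = 54264 − 10296 = 43968.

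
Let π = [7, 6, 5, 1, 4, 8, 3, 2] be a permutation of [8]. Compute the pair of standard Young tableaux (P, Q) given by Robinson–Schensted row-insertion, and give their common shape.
P = [1, 2, 8] / [3] / [4] / [5] / [6] / [7];  Q = [1, 5, 6] / [2] / [3] / [4] / [7] / [8];  common shape = (3, 1, 1, 1, 1, 1)

Row-insert the values π_1, π_2, … into P one at a time, bumping the leftmost entry strictly greater than the inserted value down to the next row. The recording tableau Q records, in position (i, j), the step at which that cell was added to P.
  Insert 7 (step 1): P = [7];  Q = [1]
  Insert 6 (step 2): P = [6] / [7];  Q = [1] / [2]
  Insert 5 (step 3): P = [5] / [6] / [7];  Q = [1] / [2] / [3]
  Insert 1 (step 4): P = [1] / [5] / [6] / [7];  Q = [1] / [2] / [3] / [4]
  Insert 4 (step 5): P = [1, 4] / [5] / [6] / [7];  Q = [1, 5] / [2] / [3] / [4]
  Insert 8 (step 6): P = [1, 4, 8] / [5] / [6] / [7];  Q = [1, 5, 6] / [2] / [3] / [4]
  Insert 3 (step 7): P = [1, 3, 8] / [4] / [5] / [6] / [7];  Q = [1, 5, 6] / [2] / [3] / [4] / [7]
  Insert 2 (step 8): P = [1, 2, 8] / [3] / [4] / [5] / [6] / [7];  Q = [1, 5, 6] / [2] / [3] / [4] / [7] / [8]
Final shape: (3, 1, 1, 1, 1, 1).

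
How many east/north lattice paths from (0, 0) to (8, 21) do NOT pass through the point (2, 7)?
Number of paths = 2896785

Total paths from (0, 0) to (8, 21): C(29, 8) = 4292145. Paths through (2, 7): (paths (0, 0) → (2, 7)) × (paths (2, 7) → (8, 21)) = C(9, 2) · C(20, 6) = 36 · 38760 = 1395360. Avoidance count = 4292145 − 1395360 = 2896785.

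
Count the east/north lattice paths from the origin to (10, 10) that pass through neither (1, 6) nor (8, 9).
Number of paths = 109341

Inclusion–exclusion. Total paths: C(20, 10) = 184756. Through P₁: C(7, 1)·C(13, 9) = 5005. Through P₂: C(17, 8)·C(3, 2) = 72930. Since P₁ is strictly southwest of P₂, a monotone path through both must visit P₁ then P₂; paths through both = C(7, 1)·C(10, 7)·C(3, 2) = 2520. Avoid both = 184756 − 5005 − 72930 + 2520 = 109341.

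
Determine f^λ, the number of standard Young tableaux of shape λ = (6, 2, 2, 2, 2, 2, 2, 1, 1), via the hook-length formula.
# SYT of shape (6, 2, 2, 2, 2, 2, 2, 1, 1) = 7558200

Hook-length formula: f^λ = n! / Π hook(c), product over all cells c of the Young diagram. For λ = (6, 2, 2, 2, 2, 2, 2, 1, 1), n = 20 boxes. Hook lengths by row (left-to-right, top-to-bottom): [14, 11, 4, 3, 2, 1]; [9, 6]; [8, 5]; [7, 4]; [6, 3]; [5, 2]; [4, 1]; [2]; [1]. Product of hooks = 321889075200. So f^λ = 20! / 321889075200 = 2432902008176640000 / 321889075200 = 7558200.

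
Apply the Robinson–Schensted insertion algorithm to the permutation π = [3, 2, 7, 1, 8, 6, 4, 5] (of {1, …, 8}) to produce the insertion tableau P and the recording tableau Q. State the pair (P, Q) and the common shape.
P = [1, 4, 5] / [2, 6, 8] / [3, 7];  Q = [1, 3, 5] / [2, 6, 8] / [4, 7];  common shape = (3, 3, 2)

Row-insert the values π_1, π_2, … into P one at a time, bumping the leftmost entry strictly greater than the inserted value down to the next row. The recording tableau Q records, in position (i, j), the step at which that cell was added to P.
  Insert 3 (step 1): P = [3];  Q = [1]
  Insert 2 (step 2): P = [2] / [3];  Q = [1] / [2]
  Insert 7 (step 3): P = [2, 7] / [3];  Q = [1, 3] / [2]
  Insert 1 (step 4): P = [1, 7] / [2] / [3];  Q = [1, 3] / [2] / [4]
  Insert 8 (step 5): P = [1, 7, 8] / [2] / [3];  Q = [1, 3, 5] / [2] / [4]
  Insert 6 (step 6): P = [1, 6, 8] / [2, 7] / [3];  Q = [1, 3, 5] / [2, 6] / [4]
  Insert 4 (step 7): P = [1, 4, 8] / [2, 6] / [3, 7];  Q = [1, 3, 5] / [2, 6] / [4, 7]
  Insert 5 (step 8): P = [1, 4, 5] / [2, 6, 8] / [3, 7];  Q = [1, 3, 5] / [2, 6, 8] / [4, 7]
Final shape: (3, 3, 2).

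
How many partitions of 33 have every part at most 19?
p(33, parts ≤ 19) = 9770

Use the recurrence p(n, m) = p(n, m−1) + p(n−m, m): either the largest part is < m (count p(n, m−1)) or the largest part is exactly m (remove one copy of m, count p(n−m, m)). With p(0, ·) = 1 this gives p(33, parts ≤ 19) = 9770. (By conjugating Young diagrams, this also counts partitions of 33 into at most 19 parts.)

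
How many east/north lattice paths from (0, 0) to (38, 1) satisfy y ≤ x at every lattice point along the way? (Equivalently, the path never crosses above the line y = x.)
Number of paths = 38

By the reflection principle (André's argument), the number of monotone paths to (38, 1) with n ≤ m that never go above y = x is C(39, 38) − C(39, 39) = 39 − 1 = 38.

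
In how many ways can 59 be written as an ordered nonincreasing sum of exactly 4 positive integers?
p(59, 4 parts) = 1495

Partitions of n into exactly k parts are in bijection with partitions of n − k into at most k parts (subtract 1 from each part). So p(59, exactly 4) = p(55, parts ≤ 4). Computing via the recurrence p(m, j) = p(m, j−1) + p(m−j, j) gives 1495.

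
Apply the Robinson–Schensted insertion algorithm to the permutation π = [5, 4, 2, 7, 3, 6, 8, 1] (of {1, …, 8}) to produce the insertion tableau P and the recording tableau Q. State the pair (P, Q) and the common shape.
P = [1, 3, 6, 8] / [2, 7] / [4] / [5];  Q = [1, 4, 6, 7] / [2, 5] / [3] / [8];  common shape = (4, 2, 1, 1)

Row-insert the values π_1, π_2, … into P one at a time, bumping the leftmost entry strictly greater than the inserted value down to the next row. The recording tableau Q records, in position (i, j), the step at which that cell was added to P.
  Insert 5 (step 1): P = [5];  Q = [1]
  Insert 4 (step 2): P = [4] / [5];  Q = [1] / [2]
  Insert 2 (step 3): P = [2] / [4] / [5];  Q = [1] / [2] / [3]
  Insert 7 (step 4): P = [2, 7] / [4] / [5];  Q = [1, 4] / [2] / [3]
  Insert 3 (step 5): P = [2, 3] / [4, 7] / [5];  Q = [1, 4] / [2, 5] / [3]
  Insert 6 (step 6): P = [2, 3, 6] / [4, 7] / [5];  Q = [1, 4, 6] / [2, 5] / [3]
  Insert 8 (step 7): P = [2, 3, 6, 8] / [4, 7] / [5];  Q = [1, 4, 6, 7] / [2, 5] / [3]
  Insert 1 (step 8): P = [1, 3, 6, 8] / [2, 7] / [4] / [5];  Q = [1, 4, 6, 7] / [2, 5] / [3] / [8]
Final shape: (4, 2, 1, 1).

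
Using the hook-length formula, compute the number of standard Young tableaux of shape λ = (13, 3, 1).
# SYT of shape (13, 3, 1) = 5236

Hook-length formula: f^λ = n! / Π hook(c), product over all cells c of the Young diagram. For λ = (13, 3, 1), n = 17 boxes. Hook lengths by row (left-to-right, top-to-bottom): [15, 13, 12, 10, 9, 8, 7, 6, 5, 4, 3, 2, 1]; [4, 2, 1]; [1]. Product of hooks = 67931136000. So f^λ = 17! / 67931136000 = 355687428096000 / 67931136000 = 5236.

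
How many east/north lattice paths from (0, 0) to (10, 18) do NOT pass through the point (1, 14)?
Number of paths = 13112385

Total paths from (0, 0) to (10, 18): C(28, 10) = 13123110. Paths through (1, 14): (paths (0, 0) → (1, 14)) × (paths (1, 14) → (10, 18)) = C(15, 1) · C(13, 9) = 15 · 715 = 10725. Avoidance count = 13123110 − 10725 = 13112385.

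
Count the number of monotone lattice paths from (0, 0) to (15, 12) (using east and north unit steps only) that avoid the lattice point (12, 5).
Number of paths = 16641300

Total paths from (0, 0) to (15, 12): C(27, 15) = 17383860. Paths through (12, 5): (paths (0, 0) → (12, 5)) × (paths (12, 5) → (15, 12)) = C(17, 12) · C(10, 3) = 6188 · 120 = 742560. Avoidance count = 17383860 − 742560 = 16641300.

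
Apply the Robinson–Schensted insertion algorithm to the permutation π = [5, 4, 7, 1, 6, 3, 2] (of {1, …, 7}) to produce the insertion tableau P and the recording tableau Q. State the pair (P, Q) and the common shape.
P = [1, 2] / [3, 6] / [4, 7] / [5];  Q = [1, 3] / [2, 5] / [4, 6] / [7];  common shape = (2, 2, 2, 1)

Row-insert the values π_1, π_2, … into P one at a time, bumping the leftmost entry strictly greater than the inserted value down to the next row. The recording tableau Q records, in position (i, j), the step at which that cell was added to P.
  Insert 5 (step 1): P = [5];  Q = [1]
  Insert 4 (step 2): P = [4] / [5];  Q = [1] / [2]
  Insert 7 (step 3): P = [4, 7] / [5];  Q = [1, 3] / [2]
  Insert 1 (step 4): P = [1, 7] / [4] / [5];  Q = [1, 3] / [2] / [4]
  Insert 6 (step 5): P = [1, 6] / [4, 7] / [5];  Q = [1, 3] / [2, 5] / [4]
  Insert 3 (step 6): P = [1, 3] / [4, 6] / [5, 7];  Q = [1, 3] / [2, 5] / [4, 6]
  Insert 2 (step 7): P = [1, 2] / [3, 6] / [4, 7] / [5];  Q = [1, 3] / [2, 5] / [4, 6] / [7]
Final shape: (2, 2, 2, 1).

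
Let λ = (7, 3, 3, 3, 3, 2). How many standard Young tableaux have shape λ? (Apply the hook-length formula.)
# SYT of shape (7, 3, 3, 3, 3, 2) = 123450600

Hook-length formula: f^λ = n! / Π hook(c), product over all cells c of the Young diagram. For λ = (7, 3, 3, 3, 3, 2), n = 21 boxes. Hook lengths by row (left-to-right, top-to-bottom): [12, 11, 9, 4, 3, 2, 1]; [7, 6, 4]; [6, 5, 3]; [5, 4, 2]; [4, 3, 1]; [2, 1]. Product of hooks = 413857382400. So f^λ = 21! / 413857382400 = 51090942171709440000 / 413857382400 = 123450600.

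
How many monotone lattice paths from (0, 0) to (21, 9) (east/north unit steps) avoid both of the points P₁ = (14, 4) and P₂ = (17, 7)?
Number of paths = 7610070

Inclusion–exclusion. Total paths: C(30, 21) = 14307150. Through P₁: C(18, 14)·C(12, 7) = 2423520. Through P₂: C(24, 17)·C(6, 4) = 5191560. Since P₁ is strictly southwest of P₂, a monotone path through both must visit P₁ then P₂; paths through both = C(18, 14)·C(6, 3)·C(6, 4) = 918000. Avoid both = 14307150 − 2423520 − 5191560 + 918000 = 7610070.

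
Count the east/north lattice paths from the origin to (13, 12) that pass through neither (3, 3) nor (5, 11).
Number of paths = 3321528

Inclusion–exclusion. Total paths: C(25, 13) = 5200300. Through P₁: C(6, 3)·C(19, 10) = 1847560. Through P₂: C(16, 5)·C(9, 8) = 39312. Since P₁ is strictly southwest of P₂, a monotone path through both must visit P₁ then P₂; paths through both = C(6, 3)·C(10, 2)·C(9, 8) = 8100. Avoid both = 5200300 − 1847560 − 39312 + 8100 = 3321528.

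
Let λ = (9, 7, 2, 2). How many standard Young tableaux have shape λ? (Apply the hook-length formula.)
# SYT of shape (9, 7, 2, 2) = 13226850

Hook-length formula: f^λ = n! / Π hook(c), product over all cells c of the Young diagram. For λ = (9, 7, 2, 2), n = 20 boxes. Hook lengths by row (left-to-right, top-to-bottom): [12, 11, 8, 7, 6, 5, 4, 2, 1]; [9, 8, 5, 4, 3, 2, 1]; [3, 2]; [2, 1]. Product of hooks = 183936614400. So f^λ = 20! / 183936614400 = 2432902008176640000 / 183936614400 = 13226850.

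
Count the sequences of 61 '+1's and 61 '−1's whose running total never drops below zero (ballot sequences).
C_61 = 6182127958584855650487080847216336

These ballot sequences are counted by the Catalan number C_n = (1/(n + 1)) · C(2n, n). For n = 61: C_61 = (1/62) · C(122, 61) = 383291933432261050330199012527412832/62 = 6182127958584855650487080847216336.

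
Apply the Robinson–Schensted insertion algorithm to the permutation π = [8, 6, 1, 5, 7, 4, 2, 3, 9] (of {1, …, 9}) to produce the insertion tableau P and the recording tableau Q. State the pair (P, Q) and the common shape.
P = [1, 2, 3, 9] / [4, 7] / [5] / [6] / [8];  Q = [1, 4, 5, 9] / [2, 8] / [3] / [6] / [7];  common shape = (4, 2, 1, 1, 1)

Row-insert the values π_1, π_2, … into P one at a time, bumping the leftmost entry strictly greater than the inserted value down to the next row. The recording tableau Q records, in position (i, j), the step at which that cell was added to P.
  Insert 8 (step 1): P = [8];  Q = [1]
  Insert 6 (step 2): P = [6] / [8];  Q = [1] / [2]
  Insert 1 (step 3): P = [1] / [6] / [8];  Q = [1] / [2] / [3]
  Insert 5 (step 4): P = [1, 5] / [6] / [8];  Q = [1, 4] / [2] / [3]
  Insert 7 (step 5): P = [1, 5, 7] / [6] / [8];  Q = [1, 4, 5] / [2] / [3]
  Insert 4 (step 6): P = [1, 4, 7] / [5] / [6] / [8];  Q = [1, 4, 5] / [2] / [3] / [6]
  Insert 2 (step 7): P = [1, 2, 7] / [4] / [5] / [6] / [8];  Q = [1, 4, 5] / [2] / [3] / [6] / [7]
  Insert 3 (step 8): P = [1, 2, 3] / [4, 7] / [5] / [6] / [8];  Q = [1, 4, 5] / [2, 8] / [3] / [6] / [7]
  Insert 9 (step 9): P = [1, 2, 3, 9] / [4, 7] / [5] / [6] / [8];  Q = [1, 4, 5, 9] / [2, 8] / [3] / [6] / [7]
Final shape: (4, 2, 1, 1, 1).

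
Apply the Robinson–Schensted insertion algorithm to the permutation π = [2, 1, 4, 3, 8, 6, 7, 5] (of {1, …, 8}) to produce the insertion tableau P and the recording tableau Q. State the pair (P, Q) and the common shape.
P = [1, 3, 5, 7] / [2, 4, 6] / [8];  Q = [1, 3, 5, 7] / [2, 4, 6] / [8];  common shape = (4, 3, 1)

Row-insert the values π_1, π_2, … into P one at a time, bumping the leftmost entry strictly greater than the inserted value down to the next row. The recording tableau Q records, in position (i, j), the step at which that cell was added to P.
  Insert 2 (step 1): P = [2];  Q = [1]
  Insert 1 (step 2): P = [1] / [2];  Q = [1] / [2]
  Insert 4 (step 3): P = [1, 4] / [2];  Q = [1, 3] / [2]
  Insert 3 (step 4): P = [1, 3] / [2, 4];  Q = [1, 3] / [2, 4]
  Insert 8 (step 5): P = [1, 3, 8] / [2, 4];  Q = [1, 3, 5] / [2, 4]
  Insert 6 (step 6): P = [1, 3, 6] / [2, 4, 8];  Q = [1, 3, 5] / [2, 4, 6]
  Insert 7 (step 7): P = [1, 3, 6, 7] / [2, 4, 8];  Q = [1, 3, 5, 7] / [2, 4, 6]
  Insert 5 (step 8): P = [1, 3, 5, 7] / [2, 4, 6] / [8];  Q = [1, 3, 5, 7] / [2, 4, 6] / [8]
Final shape: (4, 3, 1).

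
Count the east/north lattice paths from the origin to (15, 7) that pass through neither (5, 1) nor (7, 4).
Number of paths = 77946

Inclusion–exclusion. Total paths: C(22, 15) = 170544. Through P₁: C(6, 5)·C(16, 10) = 48048. Through P₂: C(11, 7)·C(11, 8) = 54450. Since P₁ is strictly southwest of P₂, a monotone path through both must visit P₁ then P₂; paths through both = C(6, 5)·C(5, 2)·C(11, 8) = 9900. Avoid both = 170544 − 48048 − 54450 + 9900 = 77946.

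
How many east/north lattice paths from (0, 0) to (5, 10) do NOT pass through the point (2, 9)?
Number of paths = 2783

Total paths from (0, 0) to (5, 10): C(15, 5) = 3003. Paths through (2, 9): (paths (0, 0) → (2, 9)) × (paths (2, 9) → (5, 10)) = C(11, 2) · C(4, 3) = 55 · 4 = 220. Avoidance count = 3003 − 220 = 2783.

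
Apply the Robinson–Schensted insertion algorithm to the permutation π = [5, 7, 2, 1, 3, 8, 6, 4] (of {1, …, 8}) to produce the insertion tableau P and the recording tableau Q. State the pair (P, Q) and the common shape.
P = [1, 3, 4] / [2, 6, 8] / [5, 7];  Q = [1, 2, 6] / [3, 5, 7] / [4, 8];  common shape = (3, 3, 2)

Row-insert the values π_1, π_2, … into P one at a time, bumping the leftmost entry strictly greater than the inserted value down to the next row. The recording tableau Q records, in position (i, j), the step at which that cell was added to P.
  Insert 5 (step 1): P = [5];  Q = [1]
  Insert 7 (step 2): P = [5, 7];  Q = [1, 2]
  Insert 2 (step 3): P = [2, 7] / [5];  Q = [1, 2] / [3]
  Insert 1 (step 4): P = [1, 7] / [2] / [5];  Q = [1, 2] / [3] / [4]
  Insert 3 (step 5): P = [1, 3] / [2, 7] / [5];  Q = [1, 2] / [3, 5] / [4]
  Insert 8 (step 6): P = [1, 3, 8] / [2, 7] / [5];  Q = [1, 2, 6] / [3, 5] / [4]
  Insert 6 (step 7): P = [1, 3, 6] / [2, 7, 8] / [5];  Q = [1, 2, 6] / [3, 5, 7] / [4]
  Insert 4 (step 8): P = [1, 3, 4] / [2, 6, 8] / [5, 7];  Q = [1, 2, 6] / [3, 5, 7] / [4, 8]
Final shape: (3, 3, 2).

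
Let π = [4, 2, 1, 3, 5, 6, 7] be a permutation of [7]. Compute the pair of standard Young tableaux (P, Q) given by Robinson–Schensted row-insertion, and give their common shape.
P = [1, 3, 5, 6, 7] / [2] / [4];  Q = [1, 4, 5, 6, 7] / [2] / [3];  common shape = (5, 1, 1)

Row-insert the values π_1, π_2, … into P one at a time, bumping the leftmost entry strictly greater than the inserted value down to the next row. The recording tableau Q records, in position (i, j), the step at which that cell was added to P.
  Insert 4 (step 1): P = [4];  Q = [1]
  Insert 2 (step 2): P = [2] / [4];  Q = [1] / [2]
  Insert 1 (step 3): P = [1] / [2] / [4];  Q = [1] / [2] / [3]
  Insert 3 (step 4): P = [1, 3] / [2] / [4];  Q = [1, 4] / [2] / [3]
  Insert 5 (step 5): P = [1, 3, 5] / [2] / [4];  Q = [1, 4, 5] / [2] / [3]
  Insert 6 (step 6): P = [1, 3, 5, 6] / [2] / [4];  Q = [1, 4, 5, 6] / [2] / [3]
  Insert 7 (step 7): P = [1, 3, 5, 6, 7] / [2] / [4];  Q = [1, 4, 5, 6, 7] / [2] / [3]
Final shape: (5, 1, 1).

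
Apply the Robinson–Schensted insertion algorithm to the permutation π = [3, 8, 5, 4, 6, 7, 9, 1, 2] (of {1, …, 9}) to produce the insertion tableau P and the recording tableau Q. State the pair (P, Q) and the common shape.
P = [1, 2, 6, 7, 9] / [3, 4] / [5] / [8];  Q = [1, 2, 5, 6, 7] / [3, 9] / [4] / [8];  common shape = (5, 2, 1, 1)

Row-insert the values π_1, π_2, … into P one at a time, bumping the leftmost entry strictly greater than the inserted value down to the next row. The recording tableau Q records, in position (i, j), the step at which that cell was added to P.
  Insert 3 (step 1): P = [3];  Q = [1]
  Insert 8 (step 2): P = [3, 8];  Q = [1, 2]
  Insert 5 (step 3): P = [3, 5] / [8];  Q = [1, 2] / [3]
  Insert 4 (step 4): P = [3, 4] / [5] / [8];  Q = [1, 2] / [3] / [4]
  Insert 6 (step 5): P = [3, 4, 6] / [5] / [8];  Q = [1, 2, 5] / [3] / [4]
  Insert 7 (step 6): P = [3, 4, 6, 7] / [5] / [8];  Q = [1, 2, 5, 6] / [3] / [4]
  Insert 9 (step 7): P = [3, 4, 6, 7, 9] / [5] / [8];  Q = [1, 2, 5, 6, 7] / [3] / [4]
  Insert 1 (step 8): P = [1, 4, 6, 7, 9] / [3] / [5] / [8];  Q = [1, 2, 5, 6, 7] / [3] / [4] / [8]
  Insert 2 (step 9): P = [1, 2, 6, 7, 9] / [3, 4] / [5] / [8];  Q = [1, 2, 5, 6, 7] / [3, 9] / [4] / [8]
Final shape: (5, 2, 1, 1).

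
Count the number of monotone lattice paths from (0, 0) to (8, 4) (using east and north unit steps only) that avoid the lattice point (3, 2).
Number of paths = 285

Total paths from (0, 0) to (8, 4): C(12, 8) = 495. Paths through (3, 2): (paths (0, 0) → (3, 2)) × (paths (3, 2) → (8, 4)) = C(5, 3) · C(7, 5) = 10 · 21 = 210. Avoidance count = 495 − 210 = 285.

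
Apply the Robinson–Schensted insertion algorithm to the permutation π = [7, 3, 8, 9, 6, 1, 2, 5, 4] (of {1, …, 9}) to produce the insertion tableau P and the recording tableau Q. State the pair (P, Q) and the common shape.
P = [1, 2, 4] / [3, 5, 9] / [6, 8] / [7];  Q = [1, 3, 4] / [2, 5, 8] / [6, 7] / [9];  common shape = (3, 3, 2, 1)

Row-insert the values π_1, π_2, … into P one at a time, bumping the leftmost entry strictly greater than the inserted value down to the next row. The recording tableau Q records, in position (i, j), the step at which that cell was added to P.
  Insert 7 (step 1): P = [7];  Q = [1]
  Insert 3 (step 2): P = [3] / [7];  Q = [1] / [2]
  Insert 8 (step 3): P = [3, 8] / [7];  Q = [1, 3] / [2]
  Insert 9 (step 4): P = [3, 8, 9] / [7];  Q = [1, 3, 4] / [2]
  Insert 6 (step 5): P = [3, 6, 9] / [7, 8];  Q = [1, 3, 4] / [2, 5]
  Insert 1 (step 6): P = [1, 6, 9] / [3, 8] / [7];  Q = [1, 3, 4] / [2, 5] / [6]
  Insert 2 (step 7): P = [1, 2, 9] / [3, 6] / [7, 8];  Q = [1, 3, 4] / [2, 5] / [6, 7]
  Insert 5 (step 8): P = [1, 2, 5] / [3, 6, 9] / [7, 8];  Q = [1, 3, 4] / [2, 5, 8] / [6, 7]
  Insert 4 (step 9): P = [1, 2, 4] / [3, 5, 9] / [6, 8] / [7];  Q = [1, 3, 4] / [2, 5, 8] / [6, 7] / [9]
Final shape: (3, 3, 2, 1).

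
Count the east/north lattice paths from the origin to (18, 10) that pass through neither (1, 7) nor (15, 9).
Number of paths = 7887814

Inclusion–exclusion. Total paths: C(28, 18) = 13123110. Through P₁: C(8, 1)·C(20, 17) = 9120. Through P₂: C(24, 15)·C(4, 3) = 5230016. Since P₁ is strictly southwest of P₂, a monotone path through both must visit P₁ then P₂; paths through both = C(8, 1)·C(16, 14)·C(4, 3) = 3840. Avoid both = 13123110 − 9120 − 5230016 + 3840 = 7887814.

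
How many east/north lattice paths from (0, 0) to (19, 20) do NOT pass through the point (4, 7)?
Number of paths = 56567351610

Total paths from (0, 0) to (19, 20): C(39, 19) = 68923264410. Paths through (4, 7): (paths (0, 0) → (4, 7)) × (paths (4, 7) → (19, 20)) = C(11, 4) · C(28, 15) = 330 · 37442160 = 12355912800. Avoidance count = 68923264410 − 12355912800 = 56567351610.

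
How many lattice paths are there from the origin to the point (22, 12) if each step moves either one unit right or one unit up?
Number of paths = 548354040

A monotone lattice path from (0, 0) to (22, 12) consists of 22 east steps and 12 north steps in some order, so it is determined by which 22 of the 34 steps are east. The count is C(34, 22) = 548354040.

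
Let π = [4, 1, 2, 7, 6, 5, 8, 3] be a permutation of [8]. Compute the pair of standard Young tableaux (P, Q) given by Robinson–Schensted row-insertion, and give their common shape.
P = [1, 2, 3, 8] / [4, 5] / [6] / [7];  Q = [1, 3, 4, 7] / [2, 5] / [6] / [8];  common shape = (4, 2, 1, 1)

Row-insert the values π_1, π_2, … into P one at a time, bumping the leftmost entry strictly greater than the inserted value down to the next row. The recording tableau Q records, in position (i, j), the step at which that cell was added to P.
  Insert 4 (step 1): P = [4];  Q = [1]
  Insert 1 (step 2): P = [1] / [4];  Q = [1] / [2]
  Insert 2 (step 3): P = [1, 2] / [4];  Q = [1, 3] / [2]
  Insert 7 (step 4): P = [1, 2, 7] / [4];  Q = [1, 3, 4] / [2]
  Insert 6 (step 5): P = [1, 2, 6] / [4, 7];  Q = [1, 3, 4] / [2, 5]
  Insert 5 (step 6): P = [1, 2, 5] / [4, 6] / [7];  Q = [1, 3, 4] / [2, 5] / [6]
  Insert 8 (step 7): P = [1, 2, 5, 8] / [4, 6] / [7];  Q = [1, 3, 4, 7] / [2, 5] / [6]
  Insert 3 (step 8): P = [1, 2, 3, 8] / [4, 5] / [6] / [7];  Q = [1, 3, 4, 7] / [2, 5] / [6] / [8]
Final shape: (4, 2, 1, 1).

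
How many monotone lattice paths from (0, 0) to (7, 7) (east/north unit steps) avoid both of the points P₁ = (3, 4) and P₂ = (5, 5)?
Number of paths = 1325

Inclusion–exclusion. Total paths: C(14, 7) = 3432. Through P₁: C(7, 3)·C(7, 4) = 1225. Through P₂: C(10, 5)·C(4, 2) = 1512. Since P₁ is strictly southwest of P₂, a monotone path through both must visit P₁ then P₂; paths through both = C(7, 3)·C(3, 2)·C(4, 2) = 630. Avoid both = 3432 − 1225 − 1512 + 630 = 1325.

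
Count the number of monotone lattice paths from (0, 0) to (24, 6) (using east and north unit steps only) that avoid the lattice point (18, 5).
Number of paths = 358232

Total paths from (0, 0) to (24, 6): C(30, 24) = 593775. Paths through (18, 5): (paths (0, 0) → (18, 5)) × (paths (18, 5) → (24, 6)) = C(23, 18) · C(7, 6) = 33649 · 7 = 235543. Avoidance count = 593775 − 235543 = 358232.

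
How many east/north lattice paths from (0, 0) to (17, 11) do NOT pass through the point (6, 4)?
Number of paths = 14791140

Total paths from (0, 0) to (17, 11): C(28, 17) = 21474180. Paths through (6, 4): (paths (0, 0) → (6, 4)) × (paths (6, 4) → (17, 11)) = C(10, 6) · C(18, 11) = 210 · 31824 = 6683040. Avoidance count = 21474180 − 6683040 = 14791140.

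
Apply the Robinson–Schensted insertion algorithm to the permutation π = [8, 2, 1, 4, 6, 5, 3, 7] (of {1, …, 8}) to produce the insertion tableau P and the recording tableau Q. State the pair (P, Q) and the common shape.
P = [1, 3, 5, 7] / [2, 4] / [6] / [8];  Q = [1, 4, 5, 8] / [2, 6] / [3] / [7];  common shape = (4, 2, 1, 1)

Row-insert the values π_1, π_2, … into P one at a time, bumping the leftmost entry strictly greater than the inserted value down to the next row. The recording tableau Q records, in position (i, j), the step at which that cell was added to P.
  Insert 8 (step 1): P = [8];  Q = [1]
  Insert 2 (step 2): P = [2] / [8];  Q = [1] / [2]
  Insert 1 (step 3): P = [1] / [2] / [8];  Q = [1] / [2] / [3]
  Insert 4 (step 4): P = [1, 4] / [2] / [8];  Q = [1, 4] / [2] / [3]
  Insert 6 (step 5): P = [1, 4, 6] / [2] / [8];  Q = [1, 4, 5] / [2] / [3]
  Insert 5 (step 6): P = [1, 4, 5] / [2, 6] / [8];  Q = [1, 4, 5] / [2, 6] / [3]
  Insert 3 (step 7): P = [1, 3, 5] / [2, 4] / [6] / [8];  Q = [1, 4, 5] / [2, 6] / [3] / [7]
  Insert 7 (step 8): P = [1, 3, 5, 7] / [2, 4] / [6] / [8];  Q = [1, 4, 5, 8] / [2, 6] / [3] / [7]
Final shape: (4, 2, 1, 1).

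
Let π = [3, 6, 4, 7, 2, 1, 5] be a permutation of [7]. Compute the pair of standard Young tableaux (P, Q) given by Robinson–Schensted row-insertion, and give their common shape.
P = [1, 4, 5] / [2, 7] / [3] / [6];  Q = [1, 2, 4] / [3, 7] / [5] / [6];  common shape = (3, 2, 1, 1)

Row-insert the values π_1, π_2, … into P one at a time, bumping the leftmost entry strictly greater than the inserted value down to the next row. The recording tableau Q records, in position (i, j), the step at which that cell was added to P.
  Insert 3 (step 1): P = [3];  Q = [1]
  Insert 6 (step 2): P = [3, 6];  Q = [1, 2]
  Insert 4 (step 3): P = [3, 4] / [6];  Q = [1, 2] / [3]
  Insert 7 (step 4): P = [3, 4, 7] / [6];  Q = [1, 2, 4] / [3]
  Insert 2 (step 5): P = [2, 4, 7] / [3] / [6];  Q = [1, 2, 4] / [3] / [5]
  Insert 1 (step 6): P = [1, 4, 7] / [2] / [3] / [6];  Q = [1, 2, 4] / [3] / [5] / [6]
  Insert 5 (step 7): P = [1, 4, 5] / [2, 7] / [3] / [6];  Q = [1, 2, 4] / [3, 7] / [5] / [6]
Final shape: (3, 2, 1, 1).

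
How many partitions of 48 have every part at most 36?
p(48, parts ≤ 36) = 147078

Use the recurrence p(n, m) = p(n, m−1) + p(n−m, m): either the largest part is < m (count p(n, m−1)) or the largest part is exactly m (remove one copy of m, count p(n−m, m)). With p(0, ·) = 1 this gives p(48, parts ≤ 36) = 147078. (By conjugating Young diagrams, this also counts partitions of 48 into at most 36 parts.)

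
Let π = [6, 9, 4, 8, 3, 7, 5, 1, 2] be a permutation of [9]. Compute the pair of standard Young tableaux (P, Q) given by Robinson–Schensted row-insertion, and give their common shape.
P = [1, 2] / [3, 5] / [4, 7] / [6, 8] / [9];  Q = [1, 2] / [3, 4] / [5, 6] / [7, 9] / [8];  common shape = (2, 2, 2, 2, 1)

Row-insert the values π_1, π_2, … into P one at a time, bumping the leftmost entry strictly greater than the inserted value down to the next row. The recording tableau Q records, in position (i, j), the step at which that cell was added to P.
  Insert 6 (step 1): P = [6];  Q = [1]
  Insert 9 (step 2): P = [6, 9];  Q = [1, 2]
  Insert 4 (step 3): P = [4, 9] / [6];  Q = [1, 2] / [3]
  Insert 8 (step 4): P = [4, 8] / [6, 9];  Q = [1, 2] / [3, 4]
  Insert 3 (step 5): P = [3, 8] / [4, 9] / [6];  Q = [1, 2] / [3, 4] / [5]
  Insert 7 (step 6): P = [3, 7] / [4, 8] / [6, 9];  Q = [1, 2] / [3, 4] / [5, 6]
  Insert 5 (step 7): P = [3, 5] / [4, 7] / [6, 8] / [9];  Q = [1, 2] / [3, 4] / [5, 6] / [7]
  Insert 1 (step 8): P = [1, 5] / [3, 7] / [4, 8] / [6] / [9];  Q = [1, 2] / [3, 4] / [5, 6] / [7] / [8]
  Insert 2 (step 9): P = [1, 2] / [3, 5] / [4, 7] / [6, 8] / [9];  Q = [1, 2] / [3, 4] / [5, 6] / [7, 9] / [8]
Final shape: (2, 2, 2, 2, 1).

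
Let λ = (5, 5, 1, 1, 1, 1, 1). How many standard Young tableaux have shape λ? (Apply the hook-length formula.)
# SYT of shape (5, 5, 1, 1, 1, 1, 1) = 34398

Hook-length formula: f^λ = n! / Π hook(c), product over all cells c of the Young diagram. For λ = (5, 5, 1, 1, 1, 1, 1), n = 15 boxes. Hook lengths by row (left-to-right, top-to-bottom): [11, 5, 4, 3, 2]; [10, 4, 3, 2, 1]; [5]; [4]; [3]; [2]; [1]. Product of hooks = 38016000. So f^λ = 15! / 38016000 = 1307674368000 / 38016000 = 34398.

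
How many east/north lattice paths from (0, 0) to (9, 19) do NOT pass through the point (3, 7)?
Number of paths = 4679220

Total paths from (0, 0) to (9, 19): C(28, 9) = 6906900. Paths through (3, 7): (paths (0, 0) → (3, 7)) × (paths (3, 7) → (9, 19)) = C(10, 3) · C(18, 6) = 120 · 18564 = 2227680. Avoidance count = 6906900 − 2227680 = 4679220.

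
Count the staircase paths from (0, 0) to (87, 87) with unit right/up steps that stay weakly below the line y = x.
C_87 = 16435314834665426797069144960762886143367590394940

These NE paths below the diagonal are counted by the Catalan number C_n = (1/(n + 1)) · C(2n, n). For n = 87: C_87 = (1/88) · C(174, 87) = 1446307705450557558142084756547133980616347954754720/88 = 16435314834665426797069144960762886143367590394940.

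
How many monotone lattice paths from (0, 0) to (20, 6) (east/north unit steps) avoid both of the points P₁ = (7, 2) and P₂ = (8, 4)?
Number of paths = 109333

Inclusion–exclusion. Total paths: C(26, 20) = 230230. Through P₁: C(9, 7)·C(17, 13) = 85680. Through P₂: C(12, 8)·C(14, 12) = 45045. Since P₁ is strictly southwest of P₂, a monotone path through both must visit P₁ then P₂; paths through both = C(9, 7)·C(3, 1)·C(14, 12) = 9828. Avoid both = 230230 − 85680 − 45045 + 9828 = 109333.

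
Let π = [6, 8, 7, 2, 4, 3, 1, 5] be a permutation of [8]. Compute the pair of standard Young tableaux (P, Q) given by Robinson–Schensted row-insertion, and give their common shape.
P = [1, 3, 5] / [2, 7] / [4] / [6] / [8];  Q = [1, 2, 8] / [3, 5] / [4] / [6] / [7];  common shape = (3, 2, 1, 1, 1)

Row-insert the values π_1, π_2, … into P one at a time, bumping the leftmost entry strictly greater than the inserted value down to the next row. The recording tableau Q records, in position (i, j), the step at which that cell was added to P.
  Insert 6 (step 1): P = [6];  Q = [1]
  Insert 8 (step 2): P = [6, 8];  Q = [1, 2]
  Insert 7 (step 3): P = [6, 7] / [8];  Q = [1, 2] / [3]
  Insert 2 (step 4): P = [2, 7] / [6] / [8];  Q = [1, 2] / [3] / [4]
  Insert 4 (step 5): P = [2, 4] / [6, 7] / [8];  Q = [1, 2] / [3, 5] / [4]
  Insert 3 (step 6): P = [2, 3] / [4, 7] / [6] / [8];  Q = [1, 2] / [3, 5] / [4] / [6]
  Insert 1 (step 7): P = [1, 3] / [2, 7] / [4] / [6] / [8];  Q = [1, 2] / [3, 5] / [4] / [6] / [7]
  Insert 5 (step 8): P = [1, 3, 5] / [2, 7] / [4] / [6] / [8];  Q = [1, 2, 8] / [3, 5] / [4] / [6] / [7]
Final shape: (3, 2, 1, 1, 1).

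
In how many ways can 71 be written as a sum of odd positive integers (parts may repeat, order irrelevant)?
p_odd(71) = 32992

Enumerate partitions using only odd parts via the recurrence o(n, m) = o(n, m−2) + o(n−m, m) over odd m, starting from the largest odd part ≤ n. This gives p_odd(71) = 32992. (Euler's theorem: equals the count of distinct-part partitions.)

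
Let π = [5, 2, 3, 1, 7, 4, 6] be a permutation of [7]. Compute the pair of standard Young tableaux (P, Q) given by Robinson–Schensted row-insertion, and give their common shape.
P = [1, 3, 4, 6] / [2, 7] / [5];  Q = [1, 3, 5, 7] / [2, 6] / [4];  common shape = (4, 2, 1)

Row-insert the values π_1, π_2, … into P one at a time, bumping the leftmost entry strictly greater than the inserted value down to the next row. The recording tableau Q records, in position (i, j), the step at which that cell was added to P.
  Insert 5 (step 1): P = [5];  Q = [1]
  Insert 2 (step 2): P = [2] / [5];  Q = [1] / [2]
  Insert 3 (step 3): P = [2, 3] / [5];  Q = [1, 3] / [2]
  Insert 1 (step 4): P = [1, 3] / [2] / [5];  Q = [1, 3] / [2] / [4]
  Insert 7 (step 5): P = [1, 3, 7] / [2] / [5];  Q = [1, 3, 5] / [2] / [4]
  Insert 4 (step 6): P = [1, 3, 4] / [2, 7] / [5];  Q = [1, 3, 5] / [2, 6] / [4]
  Insert 6 (step 7): P = [1, 3, 4, 6] / [2, 7] / [5];  Q = [1, 3, 5, 7] / [2, 6] / [4]
Final shape: (4, 2, 1).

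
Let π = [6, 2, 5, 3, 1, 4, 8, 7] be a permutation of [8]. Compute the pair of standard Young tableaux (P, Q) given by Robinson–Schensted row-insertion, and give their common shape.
P = [1, 3, 4, 7] / [2, 8] / [5] / [6];  Q = [1, 3, 6, 7] / [2, 8] / [4] / [5];  common shape = (4, 2, 1, 1)

Row-insert the values π_1, π_2, … into P one at a time, bumping the leftmost entry strictly greater than the inserted value down to the next row. The recording tableau Q records, in position (i, j), the step at which that cell was added to P.
  Insert 6 (step 1): P = [6];  Q = [1]
  Insert 2 (step 2): P = [2] / [6];  Q = [1] / [2]
  Insert 5 (step 3): P = [2, 5] / [6];  Q = [1, 3] / [2]
  Insert 3 (step 4): P = [2, 3] / [5] / [6];  Q = [1, 3] / [2] / [4]
  Insert 1 (step 5): P = [1, 3] / [2] / [5] / [6];  Q = [1, 3] / [2] / [4] / [5]
  Insert 4 (step 6): P = [1, 3, 4] / [2] / [5] / [6];  Q = [1, 3, 6] / [2] / [4] / [5]
  Insert 8 (step 7): P = [1, 3, 4, 8] / [2] / [5] / [6];  Q = [1, 3, 6, 7] / [2] / [4] / [5]
  Insert 7 (step 8): P = [1, 3, 4, 7] / [2, 8] / [5] / [6];  Q = [1, 3, 6, 7] / [2, 8] / [4] / [5]
Final shape: (4, 2, 1, 1).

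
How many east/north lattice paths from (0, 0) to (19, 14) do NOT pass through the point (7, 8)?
Number of paths = 699349860

Total paths from (0, 0) to (19, 14): C(33, 19) = 818809200. Paths through (7, 8): (paths (0, 0) → (7, 8)) × (paths (7, 8) → (19, 14)) = C(15, 7) · C(18, 12) = 6435 · 18564 = 119459340. Avoidance count = 818809200 − 119459340 = 699349860.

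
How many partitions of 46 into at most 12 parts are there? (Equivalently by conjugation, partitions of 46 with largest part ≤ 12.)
p(46, parts ≤ 12) = 56297

Use the recurrence p(n, m) = p(n, m−1) + p(n−m, m): either the largest part is < m (count p(n, m−1)) or the largest part is exactly m (remove one copy of m, count p(n−m, m)). With p(0, ·) = 1 this gives p(46, parts ≤ 12) = 56297. (By conjugating Young diagrams, this also counts partitions of 46 into at most 12 parts.)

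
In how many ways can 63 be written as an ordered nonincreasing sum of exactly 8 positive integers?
p(63, 8 parts) = 50774

Partitions of n into exactly k parts are in bijection with partitions of n − k into at most k parts (subtract 1 from each part). So p(63, exactly 8) = p(55, parts ≤ 8). Computing via the recurrence p(m, j) = p(m, j−1) + p(m−j, j) gives 50774.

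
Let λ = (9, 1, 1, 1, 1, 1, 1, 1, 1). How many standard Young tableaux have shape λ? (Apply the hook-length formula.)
# SYT of shape (9, 1, 1, 1, 1, 1, 1, 1, 1) = 12870

Hook-length formula: f^λ = n! / Π hook(c), product over all cells c of the Young diagram. For λ = (9, 1, 1, 1, 1, 1, 1, 1, 1), n = 17 boxes. Hook lengths by row (left-to-right, top-to-bottom): [17, 8, 7, 6, 5, 4, 3, 2, 1]; [8]; [7]; [6]; [5]; [4]; [3]; [2]; [1]. Product of hooks = 27636940800. So f^λ = 17! / 27636940800 = 355687428096000 / 27636940800 = 12870.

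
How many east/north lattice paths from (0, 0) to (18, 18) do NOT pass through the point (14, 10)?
Number of paths = 8104313580

Total paths from (0, 0) to (18, 18): C(36, 18) = 9075135300. Paths through (14, 10): (paths (0, 0) → (14, 10)) × (paths (14, 10) → (18, 18)) = C(24, 14) · C(12, 4) = 1961256 · 495 = 970821720. Avoidance count = 9075135300 − 970821720 = 8104313580.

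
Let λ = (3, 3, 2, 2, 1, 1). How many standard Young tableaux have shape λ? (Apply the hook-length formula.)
# SYT of shape (3, 3, 2, 2, 1, 1) = 2673

Hook-length formula: f^λ = n! / Π hook(c), product over all cells c of the Young diagram. For λ = (3, 3, 2, 2, 1, 1), n = 12 boxes. Hook lengths by row (left-to-right, top-to-bottom): [8, 5, 2]; [7, 4, 1]; [5, 2]; [4, 1]; [2]; [1]. Product of hooks = 179200. So f^λ = 12! / 179200 = 479001600 / 179200 = 2673.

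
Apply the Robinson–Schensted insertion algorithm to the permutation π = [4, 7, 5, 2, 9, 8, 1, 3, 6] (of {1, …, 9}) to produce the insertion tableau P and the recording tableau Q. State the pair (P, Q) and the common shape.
P = [1, 3, 6] / [2, 5, 8] / [4, 9] / [7];  Q = [1, 2, 5] / [3, 6, 9] / [4, 8] / [7];  common shape = (3, 3, 2, 1)

Row-insert the values π_1, π_2, … into P one at a time, bumping the leftmost entry strictly greater than the inserted value down to the next row. The recording tableau Q records, in position (i, j), the step at which that cell was added to P.
  Insert 4 (step 1): P = [4];  Q = [1]
  Insert 7 (step 2): P = [4, 7];  Q = [1, 2]
  Insert 5 (step 3): P = [4, 5] / [7];  Q = [1, 2] / [3]
  Insert 2 (step 4): P = [2, 5] / [4] / [7];  Q = [1, 2] / [3] / [4]
  Insert 9 (step 5): P = [2, 5, 9] / [4] / [7];  Q = [1, 2, 5] / [3] / [4]
  Insert 8 (step 6): P = [2, 5, 8] / [4, 9] / [7];  Q = [1, 2, 5] / [3, 6] / [4]
  Insert 1 (step 7): P = [1, 5, 8] / [2, 9] / [4] / [7];  Q = [1, 2, 5] / [3, 6] / [4] / [7]
  Insert 3 (step 8): P = [1, 3, 8] / [2, 5] / [4, 9] / [7];  Q = [1, 2, 5] / [3, 6] / [4, 8] / [7]
  Insert 6 (step 9): P = [1, 3, 6] / [2, 5, 8] / [4, 9] / [7];  Q = [1, 2, 5] / [3, 6, 9] / [4, 8] / [7]
Final shape: (3, 3, 2, 1).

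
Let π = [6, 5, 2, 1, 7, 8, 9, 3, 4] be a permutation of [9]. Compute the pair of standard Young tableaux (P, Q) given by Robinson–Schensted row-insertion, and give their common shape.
P = [1, 3, 4, 9] / [2, 7, 8] / [5] / [6];  Q = [1, 5, 6, 7] / [2, 8, 9] / [3] / [4];  common shape = (4, 3, 1, 1)

Row-insert the values π_1, π_2, … into P one at a time, bumping the leftmost entry strictly greater than the inserted value down to the next row. The recording tableau Q records, in position (i, j), the step at which that cell was added to P.
  Insert 6 (step 1): P = [6];  Q = [1]
  Insert 5 (step 2): P = [5] / [6];  Q = [1] / [2]
  Insert 2 (step 3): P = [2] / [5] / [6];  Q = [1] / [2] / [3]
  Insert 1 (step 4): P = [1] / [2] / [5] / [6];  Q = [1] / [2] / [3] / [4]
  Insert 7 (step 5): P = [1, 7] / [2] / [5] / [6];  Q = [1, 5] / [2] / [3] / [4]
  Insert 8 (step 6): P = [1, 7, 8] / [2] / [5] / [6];  Q = [1, 5, 6] / [2] / [3] / [4]
  Insert 9 (step 7): P = [1, 7, 8, 9] / [2] / [5] / [6];  Q = [1, 5, 6, 7] / [2] / [3] / [4]
  Insert 3 (step 8): P = [1, 3, 8, 9] / [2, 7] / [5] / [6];  Q = [1, 5, 6, 7] / [2, 8] / [3] / [4]
  Insert 4 (step 9): P = [1, 3, 4, 9] / [2, 7, 8] / [5] / [6];  Q = [1, 5, 6, 7] / [2, 8, 9] / [3] / [4]
Final shape: (4, 3, 1, 1).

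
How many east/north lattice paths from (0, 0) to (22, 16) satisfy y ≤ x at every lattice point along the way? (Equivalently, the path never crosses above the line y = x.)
Number of paths = 6768687870

By the reflection principle (André's argument), the number of monotone paths to (22, 16) with n ≤ m that never go above y = x is C(38, 22) − C(38, 23) = 22239974430 − 15471286560 = 6768687870.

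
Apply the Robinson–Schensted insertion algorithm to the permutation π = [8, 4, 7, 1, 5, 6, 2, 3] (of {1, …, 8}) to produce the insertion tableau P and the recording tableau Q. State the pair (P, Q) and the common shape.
P = [1, 2, 3] / [4, 5, 6] / [7] / [8];  Q = [1, 3, 6] / [2, 5, 8] / [4] / [7];  common shape = (3, 3, 1, 1)

Row-insert the values π_1, π_2, … into P one at a time, bumping the leftmost entry strictly greater than the inserted value down to the next row. The recording tableau Q records, in position (i, j), the step at which that cell was added to P.
  Insert 8 (step 1): P = [8];  Q = [1]
  Insert 4 (step 2): P = [4] / [8];  Q = [1] / [2]
  Insert 7 (step 3): P = [4, 7] / [8];  Q = [1, 3] / [2]
  Insert 1 (step 4): P = [1, 7] / [4] / [8];  Q = [1, 3] / [2] / [4]
  Insert 5 (step 5): P = [1, 5] / [4, 7] / [8];  Q = [1, 3] / [2, 5] / [4]
  Insert 6 (step 6): P = [1, 5, 6] / [4, 7] / [8];  Q = [1, 3, 6] / [2, 5] / [4]
  Insert 2 (step 7): P = [1, 2, 6] / [4, 5] / [7] / [8];  Q = [1, 3, 6] / [2, 5] / [4] / [7]
  Insert 3 (step 8): P = [1, 2, 3] / [4, 5, 6] / [7] / [8];  Q = [1, 3, 6] / [2, 5, 8] / [4] / [7]
Final shape: (3, 3, 1, 1).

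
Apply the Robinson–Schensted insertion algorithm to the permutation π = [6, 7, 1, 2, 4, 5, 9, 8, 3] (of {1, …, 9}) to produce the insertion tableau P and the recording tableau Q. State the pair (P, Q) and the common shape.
P = [1, 2, 3, 5, 8] / [4, 7, 9] / [6];  Q = [1, 2, 5, 6, 7] / [3, 4, 8] / [9];  common shape = (5, 3, 1)

Row-insert the values π_1, π_2, … into P one at a time, bumping the leftmost entry strictly greater than the inserted value down to the next row. The recording tableau Q records, in position (i, j), the step at which that cell was added to P.
  Insert 6 (step 1): P = [6];  Q = [1]
  Insert 7 (step 2): P = [6, 7];  Q = [1, 2]
  Insert 1 (step 3): P = [1, 7] / [6];  Q = [1, 2] / [3]
  Insert 2 (step 4): P = [1, 2] / [6, 7];  Q = [1, 2] / [3, 4]
  Insert 4 (step 5): P = [1, 2, 4] / [6, 7];  Q = [1, 2, 5] / [3, 4]
  Insert 5 (step 6): P = [1, 2, 4, 5] / [6, 7];  Q = [1, 2, 5, 6] / [3, 4]
  Insert 9 (step 7): P = [1, 2, 4, 5, 9] / [6, 7];  Q = [1, 2, 5, 6, 7] / [3, 4]
  Insert 8 (step 8): P = [1, 2, 4, 5, 8] / [6, 7, 9];  Q = [1, 2, 5, 6, 7] / [3, 4, 8]
  Insert 3 (step 9): P = [1, 2, 3, 5, 8] / [4, 7, 9] / [6];  Q = [1, 2, 5, 6, 7] / [3, 4, 8] / [9]
Final shape: (5, 3, 1).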